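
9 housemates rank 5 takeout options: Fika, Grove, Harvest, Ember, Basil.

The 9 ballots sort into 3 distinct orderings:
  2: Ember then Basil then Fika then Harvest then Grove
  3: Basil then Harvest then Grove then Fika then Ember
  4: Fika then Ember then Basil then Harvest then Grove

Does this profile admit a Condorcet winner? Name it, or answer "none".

Head-to-head results (9 friends):
Fika vs Grove: Fika, 6–3.
Fika vs Harvest: Fika, 6–3.
Fika vs Ember: Fika wins 7–2.
Fika vs Basil: Basil wins 5–4.
Grove vs Harvest: Harvest wins 9–0.
Grove vs Ember: Ember wins 6–3.
Grove vs Basil: Basil, 9–0.
Harvest vs Ember: Ember wins 6–3.
Harvest vs Basil: Basil, 9–0.
Ember–Basil: Ember 6–3.
No restaurant is unbeaten: Fika loses to Basil; Grove loses to Fika; Harvest loses to Fika; Ember loses to Fika; Basil loses to Ember. In particular Fika > Ember > Basil > Fika is a majority cycle — no Condorcet winner exists.

none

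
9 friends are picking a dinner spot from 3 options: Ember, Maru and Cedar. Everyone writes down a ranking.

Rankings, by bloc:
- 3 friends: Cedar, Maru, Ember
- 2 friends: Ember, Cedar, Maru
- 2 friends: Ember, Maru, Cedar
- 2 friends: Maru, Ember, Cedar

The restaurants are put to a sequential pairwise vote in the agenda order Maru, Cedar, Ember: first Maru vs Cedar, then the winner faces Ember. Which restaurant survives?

Round 1: Maru vs Cedar — 4–5, Cedar advances.
Round 2: Cedar vs Ember — 3–6, Ember advances.
The agenda winner is Ember.

Ember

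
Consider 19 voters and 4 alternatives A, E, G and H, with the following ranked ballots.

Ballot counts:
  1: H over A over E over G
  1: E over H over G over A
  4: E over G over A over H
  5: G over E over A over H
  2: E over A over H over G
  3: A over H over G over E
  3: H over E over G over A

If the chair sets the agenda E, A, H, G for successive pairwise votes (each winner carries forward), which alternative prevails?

E

Round 1: E vs A — 15–4, E advances.
Round 2: E vs H — 12–7, E advances.
Round 3: E vs G — 11–8, E advances.
E survives the agenda.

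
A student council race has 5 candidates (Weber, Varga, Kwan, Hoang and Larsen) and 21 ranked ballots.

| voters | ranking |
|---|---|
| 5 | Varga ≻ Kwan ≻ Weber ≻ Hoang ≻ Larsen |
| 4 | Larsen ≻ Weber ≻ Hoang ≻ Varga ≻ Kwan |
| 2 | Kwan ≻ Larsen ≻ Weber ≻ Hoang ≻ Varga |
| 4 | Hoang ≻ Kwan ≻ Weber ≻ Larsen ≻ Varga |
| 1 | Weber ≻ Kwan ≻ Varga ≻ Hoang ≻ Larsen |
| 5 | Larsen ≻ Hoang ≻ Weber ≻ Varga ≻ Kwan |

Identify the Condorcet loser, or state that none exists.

none

Head-to-head results (21 voters):
Weber vs Varga: 16 to 5, Weber.
Weber vs Kwan: 10 to 11, Kwan.
Weber vs Hoang: Weber, 12–9.
Weber vs Larsen: 5+4+1 = 10 for Weber, 11 for Larsen — Larsen by 11–10.
Varga vs Kwan: Varga preferred on 5+4+5 = 14 ballots; Varga wins 14–7.
Varga vs Hoang: Varga preferred on 5+1 = 6 ballots; Hoang wins 15–6.
Varga–Larsen: Larsen 15–6.
Kwan–Hoang: Hoang 13–8.
Kwan vs Larsen: 12 to 9, Kwan.
Hoang vs Larsen: 5+4+1 = 10 for Hoang, 11 for Larsen — Larsen by 11–10.
Each candidate has at least one pairwise win (Weber beats Varga; Varga beats Kwan; Kwan beats Weber; Hoang beats Varga; Larsen beats Weber) — no Condorcet loser.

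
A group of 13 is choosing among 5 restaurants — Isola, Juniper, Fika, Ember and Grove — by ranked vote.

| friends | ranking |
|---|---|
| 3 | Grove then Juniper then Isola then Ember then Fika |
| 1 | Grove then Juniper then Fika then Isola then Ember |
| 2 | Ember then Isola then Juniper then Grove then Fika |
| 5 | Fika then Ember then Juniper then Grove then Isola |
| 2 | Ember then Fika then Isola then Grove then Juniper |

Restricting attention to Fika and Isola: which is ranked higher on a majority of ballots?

Ballots ranking Fika above Isola: 1 + 5 + 2 = 8.
Ballots ranking Isola above Fika: 13 − 8 = 5.
Fika wins the head-to-head 8–5.

Fika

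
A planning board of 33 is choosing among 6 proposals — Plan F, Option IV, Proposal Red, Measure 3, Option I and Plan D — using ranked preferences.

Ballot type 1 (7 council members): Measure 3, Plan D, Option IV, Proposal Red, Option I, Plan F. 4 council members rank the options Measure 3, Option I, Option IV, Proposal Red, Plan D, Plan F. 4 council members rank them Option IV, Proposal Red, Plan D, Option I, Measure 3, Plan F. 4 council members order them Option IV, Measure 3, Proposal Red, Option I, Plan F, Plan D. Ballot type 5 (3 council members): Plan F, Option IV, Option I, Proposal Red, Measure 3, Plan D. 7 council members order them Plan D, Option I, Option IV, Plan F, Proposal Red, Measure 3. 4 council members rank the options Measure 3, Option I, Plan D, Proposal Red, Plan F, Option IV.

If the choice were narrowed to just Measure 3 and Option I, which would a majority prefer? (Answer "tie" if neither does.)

Ballots ranking Measure 3 above Option I: 7 + 4 + 4 + 4 = 19.
Ballots ranking Option I above Measure 3: 33 − 19 = 14.
Measure 3 wins the head-to-head 19–14.

Measure 3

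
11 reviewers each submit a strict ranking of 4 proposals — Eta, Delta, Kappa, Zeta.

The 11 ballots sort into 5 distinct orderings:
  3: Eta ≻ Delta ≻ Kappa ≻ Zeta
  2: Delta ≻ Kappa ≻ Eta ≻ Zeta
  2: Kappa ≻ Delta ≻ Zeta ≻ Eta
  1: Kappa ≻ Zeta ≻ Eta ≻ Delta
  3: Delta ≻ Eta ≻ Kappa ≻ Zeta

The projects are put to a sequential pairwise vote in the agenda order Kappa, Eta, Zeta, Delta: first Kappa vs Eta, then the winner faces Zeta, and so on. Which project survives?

Round 1: Kappa vs Eta — 5–6, Eta advances.
Round 2: Eta vs Zeta — 8–3, Eta advances.
Round 3: Eta vs Delta — 4–7, Delta advances.
Delta survives the agenda.

Delta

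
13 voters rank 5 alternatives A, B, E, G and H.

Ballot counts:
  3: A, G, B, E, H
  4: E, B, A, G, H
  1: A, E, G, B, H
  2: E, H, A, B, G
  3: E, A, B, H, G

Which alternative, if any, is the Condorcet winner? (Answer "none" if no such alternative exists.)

E

Head-to-head results (13 voters):
A vs B: 3+1+2+3 = 9 for A, 4 for B — A by 9–4.
A vs E: A preferred on 3+1 = 4 ballots; E wins 9–4.
A vs G: A preferred on 3+4+1+2+3 = 13 ballots; A wins 13–0.
A vs H: 11 to 2, A.
B vs E: 3 to 10, E.
B vs G: B is ranked higher on 4+2+3 = 9 ballots, G on 4. B wins 9–4.
B vs H: 3+4+1+3 = 11 for B, 2 for H — B by 11–2.
E vs G: 4+1+2+3 = 10 for E, 3 for G — E by 10–3.
E vs H: E is ranked higher on 3+4+1+2+3 = 13 ballots, H on 0. E wins 13–0.
G vs H: G preferred on 3+4+1 = 8 ballots; G wins 8–5.
E defeats every rival head-to-head and is the Condorcet winner.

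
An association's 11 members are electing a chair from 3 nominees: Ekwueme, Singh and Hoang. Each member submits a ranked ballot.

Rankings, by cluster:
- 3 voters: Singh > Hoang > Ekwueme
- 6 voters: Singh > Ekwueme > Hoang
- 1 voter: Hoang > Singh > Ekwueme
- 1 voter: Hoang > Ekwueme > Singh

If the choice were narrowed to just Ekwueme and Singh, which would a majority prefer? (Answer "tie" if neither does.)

Ballots ranking Ekwueme above Singh: 1.
Ballots ranking Singh above Ekwueme: 11 − 1 = 10.
Singh wins the head-to-head 10–1.

Singh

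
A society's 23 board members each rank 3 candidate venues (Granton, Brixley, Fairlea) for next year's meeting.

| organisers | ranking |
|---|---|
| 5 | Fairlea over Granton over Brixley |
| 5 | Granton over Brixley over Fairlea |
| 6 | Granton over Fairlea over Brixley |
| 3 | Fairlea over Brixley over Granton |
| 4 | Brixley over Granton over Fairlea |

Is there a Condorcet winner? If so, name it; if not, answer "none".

Pairwise majorities:
Granton vs Brixley: 16 to 7, Granton.
Granton vs Fairlea: Granton is ranked higher on 5+6+4 = 15 ballots, Fairlea on 8. Granton wins 15–8.
Brixley vs Fairlea: 5+4 = 9 for Brixley, 14 for Fairlea — Fairlea by 14–9.
Granton beats each of Brixley, Fairlea — Granton is the Condorcet winner.

Granton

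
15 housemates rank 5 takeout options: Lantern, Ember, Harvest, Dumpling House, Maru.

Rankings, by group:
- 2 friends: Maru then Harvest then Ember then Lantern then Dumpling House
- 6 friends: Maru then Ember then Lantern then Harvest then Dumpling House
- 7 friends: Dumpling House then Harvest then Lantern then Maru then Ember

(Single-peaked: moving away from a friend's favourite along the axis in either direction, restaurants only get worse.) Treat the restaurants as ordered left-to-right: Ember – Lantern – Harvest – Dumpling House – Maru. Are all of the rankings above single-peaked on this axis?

no

Axis positions: Ember=1, Lantern=2, Harvest=3, Dumpling House=4, Maru=5.
Group 1: ranking walks positions 5-3-1-2-4; Harvest is ranked above Dumpling House even though Dumpling House lies between Harvest and the peak Maru on the axis — preferences dip and rise again. Not single-peaked.
Group 2: ranking walks positions 5-1-2-3-4; Ember is ranked above Dumpling House even though Dumpling House lies between Ember and the peak Maru on the axis — preferences dip and rise again. Not single-peaked.
Group 3 (peak Dumpling House at position 4): ranking walks positions 4-3-2-5-1, expanding outward from the peak — single-peaked.
Group 1 violates single-peakedness, so the profile is not single-peaked on this axis.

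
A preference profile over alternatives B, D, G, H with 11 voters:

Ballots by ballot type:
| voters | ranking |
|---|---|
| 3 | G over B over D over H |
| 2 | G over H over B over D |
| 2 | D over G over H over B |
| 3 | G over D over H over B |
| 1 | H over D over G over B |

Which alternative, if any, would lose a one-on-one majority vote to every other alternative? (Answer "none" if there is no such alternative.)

B

Head-to-head results (11 voters):
B vs D: D wins 6–5.
B vs G: B is ranked higher on 0 ballots, G on 11. G wins 11–0.
B vs H: B is ranked higher on 3 ballots, H on 8. H wins 8–3.
D vs G: G, 8–3.
D vs H: D, 8–3.
G vs H: G is ranked higher on 3+2+2+3 = 10 ballots, H on 1. G wins 10–1.
Only B has no wins; B is the Condorcet loser.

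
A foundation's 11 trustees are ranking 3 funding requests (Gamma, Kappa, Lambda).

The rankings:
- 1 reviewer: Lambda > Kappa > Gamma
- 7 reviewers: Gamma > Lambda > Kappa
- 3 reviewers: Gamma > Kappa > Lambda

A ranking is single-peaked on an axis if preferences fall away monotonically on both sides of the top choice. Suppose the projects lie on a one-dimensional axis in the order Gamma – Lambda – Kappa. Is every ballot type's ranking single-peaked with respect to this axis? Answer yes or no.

no

Axis positions: Gamma=1, Lambda=2, Kappa=3.
Ballot type 1 (peak Lambda at position 2): ranking walks positions 2-3-1, expanding outward from the peak — single-peaked.
Ballot type 2 (peak Gamma at position 1): ranking walks positions 1-2-3, expanding outward from the peak — single-peaked.
Ballot type 3: ranking walks positions 1-3-2; Kappa is ranked above Lambda even though Lambda lies between Kappa and the peak Gamma on the axis — preferences dip and rise again. Not single-peaked.
Ballot type 3 violates single-peakedness, so the profile is not single-peaked on this axis.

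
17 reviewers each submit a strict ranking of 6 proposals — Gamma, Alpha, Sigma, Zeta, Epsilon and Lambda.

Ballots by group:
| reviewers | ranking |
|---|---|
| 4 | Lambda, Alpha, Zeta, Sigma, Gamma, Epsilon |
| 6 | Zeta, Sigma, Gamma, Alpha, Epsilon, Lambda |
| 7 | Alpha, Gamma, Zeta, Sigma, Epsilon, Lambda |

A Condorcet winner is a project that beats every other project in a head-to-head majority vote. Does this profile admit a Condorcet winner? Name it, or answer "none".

Check each pair by majority over 17 ballots:
Gamma vs Alpha: Gamma preferred on 6 ballots; Alpha wins 11–6.
Gamma vs Sigma: Sigma, 10–7.
Gamma vs Zeta: Gamma preferred on 7 ballots; Zeta wins 10–7.
Gamma vs Epsilon: Gamma, 17–0.
Gamma vs Lambda: Gamma wins 13–4.
Alpha vs Sigma: Alpha wins 11–6.
Alpha vs Zeta: Alpha preferred on 4+7 = 11 ballots; Alpha wins 11–6.
Alpha vs Epsilon: Alpha preferred on 4+6+7 = 17 ballots; Alpha wins 17–0.
Alpha vs Lambda: Alpha, 13–4.
Sigma vs Zeta: Zeta wins 17–0.
Sigma vs Epsilon: 17 to 0, Sigma.
Sigma–Lambda: Sigma 13–4.
Zeta vs Epsilon: Zeta preferred on 4+6+7 = 17 ballots; Zeta wins 17–0.
Zeta vs Lambda: 6+7 = 13 for Zeta, 4 for Lambda — Zeta by 13–4.
Epsilon–Lambda: Epsilon 13–4.
Alpha defeats every rival head-to-head and is the Condorcet winner.

Alpha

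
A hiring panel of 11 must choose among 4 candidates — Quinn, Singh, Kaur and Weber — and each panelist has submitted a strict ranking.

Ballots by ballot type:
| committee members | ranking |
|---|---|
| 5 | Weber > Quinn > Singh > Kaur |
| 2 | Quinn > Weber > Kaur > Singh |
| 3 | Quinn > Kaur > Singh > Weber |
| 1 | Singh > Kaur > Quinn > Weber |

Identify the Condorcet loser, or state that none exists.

Kaur

Head-to-head results (11 committee members):
Quinn vs Singh: Quinn, 10–1.
Quinn vs Kaur: Quinn wins 10–1.
Quinn vs Weber: 2+3+1 = 6 for Quinn, 5 for Weber — Quinn by 6–5.
Singh vs Kaur: Singh wins 6–5.
Singh vs Weber: Weber wins 7–4.
Kaur vs Weber: 3+1 = 4 for Kaur, 7 for Weber — Weber by 7–4.
Kaur is beaten in every head-to-head and is the Condorcet loser.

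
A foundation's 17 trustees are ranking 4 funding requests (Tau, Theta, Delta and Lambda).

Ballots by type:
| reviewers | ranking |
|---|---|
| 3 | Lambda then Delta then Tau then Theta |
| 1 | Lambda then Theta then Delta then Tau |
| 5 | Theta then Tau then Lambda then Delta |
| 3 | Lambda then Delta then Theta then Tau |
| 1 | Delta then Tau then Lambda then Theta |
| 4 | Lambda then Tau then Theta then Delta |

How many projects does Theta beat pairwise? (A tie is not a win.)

Theta against each rival (17 reviewers):
Theta vs Tau: Theta preferred on 1+5+3 = 9 ballots; Theta wins 9–8.
Theta vs Delta: Theta, 10–7.
Theta vs Lambda: Theta is ranked higher on 5 ballots, Lambda on 12. Lambda wins 12–5.
Theta beats Tau, Delta; loses to Lambda — 2 pairwise wins.

2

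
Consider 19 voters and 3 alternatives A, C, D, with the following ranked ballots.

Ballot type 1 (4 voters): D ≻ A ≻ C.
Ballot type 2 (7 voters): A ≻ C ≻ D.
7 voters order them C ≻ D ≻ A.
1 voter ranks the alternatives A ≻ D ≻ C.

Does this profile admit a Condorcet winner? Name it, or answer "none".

none

Pairwise majorities:
A vs C: A wins 12–7.
A vs D: D, 11–8.
C vs D: C is ranked higher on 7+7 = 14 ballots, D on 5. C wins 14–5.
No alternative is unbeaten: A loses to D; C loses to A; D loses to C. In particular A → C → D → A is a majority cycle — no Condorcet winner exists.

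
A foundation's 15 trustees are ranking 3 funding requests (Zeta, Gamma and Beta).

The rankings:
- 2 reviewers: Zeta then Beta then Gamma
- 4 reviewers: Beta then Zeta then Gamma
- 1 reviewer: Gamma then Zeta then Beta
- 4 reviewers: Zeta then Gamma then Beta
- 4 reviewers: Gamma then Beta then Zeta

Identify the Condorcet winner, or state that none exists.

none

Pairwise majorities:
Zeta vs Gamma: 10 to 5, Zeta.
Zeta vs Beta: Zeta is ranked higher on 2+1+4 = 7 ballots, Beta on 8. Beta wins 8–7.
Gamma vs Beta: Gamma is ranked higher on 1+4+4 = 9 ballots, Beta on 6. Gamma wins 9–6.
Every project loses at least once (Zeta loses to Beta; Gamma loses to Zeta; Beta loses to Gamma). The majority relation contains the cycle Zeta beats Gamma beats Beta beats Zeta, so there is no Condorcet winner.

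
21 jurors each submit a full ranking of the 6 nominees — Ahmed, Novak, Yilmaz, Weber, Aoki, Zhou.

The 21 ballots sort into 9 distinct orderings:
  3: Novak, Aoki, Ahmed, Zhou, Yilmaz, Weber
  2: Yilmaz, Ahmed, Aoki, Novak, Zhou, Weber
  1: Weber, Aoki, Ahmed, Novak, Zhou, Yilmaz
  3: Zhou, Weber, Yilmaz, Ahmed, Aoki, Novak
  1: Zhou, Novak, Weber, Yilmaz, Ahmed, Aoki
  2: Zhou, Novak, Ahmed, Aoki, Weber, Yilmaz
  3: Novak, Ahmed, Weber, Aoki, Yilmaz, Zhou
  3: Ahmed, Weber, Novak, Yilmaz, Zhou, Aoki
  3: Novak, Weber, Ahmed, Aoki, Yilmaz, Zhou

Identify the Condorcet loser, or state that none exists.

Pairwise majorities:
Ahmed–Novak: Novak 12–9.
Ahmed–Yilmaz: Ahmed 15–6.
Ahmed vs Weber: 13 to 8, Ahmed.
Ahmed vs Aoki: Ahmed, 17–4.
Ahmed vs Zhou: Ahmed is ranked higher on 3+2+1+3+3+3 = 15 ballots, Zhou on 6. Ahmed wins 15–6.
Novak vs Yilmaz: Novak wins 16–5.
Novak vs Weber: Novak preferred on 3+2+1+2+3+3 = 14 ballots; Novak wins 14–7.
Novak vs Aoki: Novak preferred on 3+1+2+3+3+3 = 15 ballots; Novak wins 15–6.
Novak vs Zhou: 15 to 6, Novak.
Yilmaz vs Weber: Weber, 16–5.
Yilmaz vs Aoki: Aoki, 12–9.
Yilmaz vs Zhou: 11 to 10, Yilmaz.
Weber vs Aoki: Weber preferred on 1+3+1+3+3+3 = 14 ballots; Weber wins 14–7.
Weber vs Zhou: Weber is ranked higher on 1+3+3+3 = 10 ballots, Zhou on 11. Zhou wins 11–10.
Aoki vs Zhou: Aoki wins 12–9.
Every nominee wins at least one matchup (Ahmed beats Yilmaz; Novak beats Ahmed; Yilmaz beats Zhou; Weber beats Yilmaz; Aoki beats Yilmaz; Zhou beats Weber), so there is no Condorcet loser.

none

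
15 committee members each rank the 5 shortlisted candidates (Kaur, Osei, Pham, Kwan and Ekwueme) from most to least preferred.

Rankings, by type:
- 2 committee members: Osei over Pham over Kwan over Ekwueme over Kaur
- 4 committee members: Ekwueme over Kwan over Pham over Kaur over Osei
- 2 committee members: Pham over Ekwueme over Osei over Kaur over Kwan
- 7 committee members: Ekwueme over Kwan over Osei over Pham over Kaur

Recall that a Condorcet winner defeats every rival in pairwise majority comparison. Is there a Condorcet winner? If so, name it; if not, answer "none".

Ekwueme

Head-to-head results (15 committee members):
Kaur–Osei: Osei 11–4.
Kaur–Pham: Pham 15–0.
Kaur vs Kwan: Kwan, 13–2.
Kaur vs Ekwueme: Ekwueme, 15–0.
Osei vs Pham: Osei, 9–6.
Osei–Kwan: Kwan 11–4.
Osei vs Ekwueme: Ekwueme wins 13–2.
Pham vs Kwan: Kwan, 11–4.
Pham vs Ekwueme: Ekwueme wins 11–4.
Kwan vs Ekwueme: Ekwueme wins 13–2.
Ekwueme beats each of Kaur, Osei, Pham, Kwan — Ekwueme is the Condorcet winner.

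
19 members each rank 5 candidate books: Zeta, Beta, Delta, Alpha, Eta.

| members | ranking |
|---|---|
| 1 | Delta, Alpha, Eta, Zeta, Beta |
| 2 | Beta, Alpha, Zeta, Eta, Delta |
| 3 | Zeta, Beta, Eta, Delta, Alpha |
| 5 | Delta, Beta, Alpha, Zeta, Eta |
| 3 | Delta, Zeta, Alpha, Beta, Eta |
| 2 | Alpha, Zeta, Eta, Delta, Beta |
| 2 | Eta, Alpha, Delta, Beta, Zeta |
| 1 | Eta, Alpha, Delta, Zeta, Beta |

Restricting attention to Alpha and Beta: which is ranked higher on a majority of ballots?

Beta

Ballots ranking Alpha above Beta: 1 + 3 + 2 + 2 + 1 = 9.
Ballots ranking Beta above Alpha: 19 − 9 = 10.
Beta wins the head-to-head 10–9.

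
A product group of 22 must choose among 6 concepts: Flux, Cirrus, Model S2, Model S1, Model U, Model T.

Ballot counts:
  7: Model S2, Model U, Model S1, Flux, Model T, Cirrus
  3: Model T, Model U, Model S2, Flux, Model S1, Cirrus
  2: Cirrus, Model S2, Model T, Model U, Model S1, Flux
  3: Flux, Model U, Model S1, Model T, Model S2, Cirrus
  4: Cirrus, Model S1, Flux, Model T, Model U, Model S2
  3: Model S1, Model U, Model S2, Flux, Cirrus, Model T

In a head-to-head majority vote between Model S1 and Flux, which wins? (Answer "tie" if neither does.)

Ballots ranking Model S1 above Flux: 7 + 2 + 4 + 3 = 16.
Ballots ranking Flux above Model S1: 22 − 16 = 6.
Model S1 wins the head-to-head 16–6.

Model S1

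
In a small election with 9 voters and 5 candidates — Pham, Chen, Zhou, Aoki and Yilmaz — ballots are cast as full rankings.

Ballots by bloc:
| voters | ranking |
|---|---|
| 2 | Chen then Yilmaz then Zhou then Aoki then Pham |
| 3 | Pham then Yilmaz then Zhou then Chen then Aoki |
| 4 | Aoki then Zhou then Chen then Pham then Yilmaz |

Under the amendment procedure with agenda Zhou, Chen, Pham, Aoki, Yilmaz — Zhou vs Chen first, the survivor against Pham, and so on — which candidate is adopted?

Yilmaz

Round 1: Zhou vs Chen — 7–2, Zhou advances.
Round 2: Zhou vs Pham — 6–3, Zhou advances.
Round 3: Zhou vs Aoki — 5–4, Zhou advances.
Round 4: Zhou vs Yilmaz — 4–5, Yilmaz advances.
The agenda winner is Yilmaz.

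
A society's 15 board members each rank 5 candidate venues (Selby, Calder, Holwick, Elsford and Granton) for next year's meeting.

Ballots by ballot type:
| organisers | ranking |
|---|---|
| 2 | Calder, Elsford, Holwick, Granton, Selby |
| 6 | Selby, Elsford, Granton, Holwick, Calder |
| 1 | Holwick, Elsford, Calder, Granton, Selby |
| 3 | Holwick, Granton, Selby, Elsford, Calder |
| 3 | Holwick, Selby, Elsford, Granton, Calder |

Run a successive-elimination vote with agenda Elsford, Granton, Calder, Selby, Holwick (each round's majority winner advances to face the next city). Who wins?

Round 1: Elsford vs Granton — 12–3, Elsford advances.
Round 2: Elsford vs Calder — 13–2, Elsford advances.
Round 3: Elsford vs Selby — 3–12, Selby advances.
Round 4: Selby vs Holwick — 6–9, Holwick advances.
The agenda winner is Holwick.

Holwick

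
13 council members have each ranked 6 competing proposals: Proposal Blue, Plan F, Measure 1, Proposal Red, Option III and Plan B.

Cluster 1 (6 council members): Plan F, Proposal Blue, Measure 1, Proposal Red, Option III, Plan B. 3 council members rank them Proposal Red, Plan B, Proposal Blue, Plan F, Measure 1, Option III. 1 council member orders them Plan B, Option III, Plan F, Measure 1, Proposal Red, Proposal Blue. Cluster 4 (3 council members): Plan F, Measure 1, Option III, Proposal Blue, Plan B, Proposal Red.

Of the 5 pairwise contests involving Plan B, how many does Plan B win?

0

Plan B against each rival (13 council members):
Plan B vs Proposal Blue: Plan B is ranked higher on 3+1 = 4 ballots, Proposal Blue on 9. Proposal Blue wins 9–4.
Plan B vs Plan F: Plan B is ranked higher on 3+1 = 4 ballots, Plan F on 9. Plan F wins 9–4.
Plan B vs Measure 1: Plan B is ranked higher on 3+1 = 4 ballots, Measure 1 on 9. Measure 1 wins 9–4.
Plan B–Proposal Red: Proposal Red 9–4.
Plan B vs Option III: 4 to 9, Option III.
Plan B beats no one; loses to Proposal Blue, Plan F, Measure 1, Proposal Red, Option III — 0 pairwise wins.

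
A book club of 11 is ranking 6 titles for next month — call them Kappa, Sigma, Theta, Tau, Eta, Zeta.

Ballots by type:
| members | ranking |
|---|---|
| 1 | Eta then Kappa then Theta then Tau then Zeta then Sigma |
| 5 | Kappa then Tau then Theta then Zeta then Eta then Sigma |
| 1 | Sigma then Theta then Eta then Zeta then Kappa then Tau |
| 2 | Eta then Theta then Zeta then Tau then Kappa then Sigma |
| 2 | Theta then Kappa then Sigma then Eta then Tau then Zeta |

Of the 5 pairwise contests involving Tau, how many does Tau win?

2

Tau against each rival (11 members):
Tau vs Kappa: 2 to 9, Kappa.
Tau–Sigma: Tau 8–3.
Tau vs Theta: 5 for Tau, 6 for Theta — Theta by 6–5.
Tau vs Eta: Tau is ranked higher on 5 ballots, Eta on 6. Eta wins 6–5.
Tau vs Zeta: Tau preferred on 1+5+2 = 8 ballots; Tau wins 8–3.
Tau beats Sigma, Zeta; loses to Kappa, Theta, Eta — 2 pairwise wins.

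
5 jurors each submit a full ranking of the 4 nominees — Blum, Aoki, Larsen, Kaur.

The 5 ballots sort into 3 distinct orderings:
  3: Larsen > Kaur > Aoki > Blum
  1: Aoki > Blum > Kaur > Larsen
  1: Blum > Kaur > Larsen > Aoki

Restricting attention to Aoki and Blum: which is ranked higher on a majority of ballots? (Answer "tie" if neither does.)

Ballots ranking Aoki above Blum: 3 + 1 = 4.
Ballots ranking Blum above Aoki: 5 − 4 = 1.
Aoki wins the head-to-head 4–1.

Aoki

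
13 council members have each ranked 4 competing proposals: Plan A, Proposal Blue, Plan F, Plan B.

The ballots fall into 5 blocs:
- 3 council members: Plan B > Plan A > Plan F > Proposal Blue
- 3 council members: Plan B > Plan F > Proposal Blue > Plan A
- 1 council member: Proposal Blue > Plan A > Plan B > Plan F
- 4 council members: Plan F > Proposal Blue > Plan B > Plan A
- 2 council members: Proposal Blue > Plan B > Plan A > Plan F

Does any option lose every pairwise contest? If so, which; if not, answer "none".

Head-to-head results (13 council members):
Plan A vs Proposal Blue: 3 for Plan A, 10 for Proposal Blue — Proposal Blue by 10–3.
Plan A vs Plan F: Plan A preferred on 3+1+2 = 6 ballots; Plan F wins 7–6.
Plan A vs Plan B: Plan B wins 12–1.
Proposal Blue vs Plan F: 1+2 = 3 for Proposal Blue, 10 for Plan F — Plan F by 10–3.
Proposal Blue vs Plan B: 1+4+2 = 7 for Proposal Blue, 6 for Plan B — Proposal Blue by 7–6.
Plan F vs Plan B: Plan B wins 9–4.
Plan A is beaten in every head-to-head and is the Condorcet loser.

Plan A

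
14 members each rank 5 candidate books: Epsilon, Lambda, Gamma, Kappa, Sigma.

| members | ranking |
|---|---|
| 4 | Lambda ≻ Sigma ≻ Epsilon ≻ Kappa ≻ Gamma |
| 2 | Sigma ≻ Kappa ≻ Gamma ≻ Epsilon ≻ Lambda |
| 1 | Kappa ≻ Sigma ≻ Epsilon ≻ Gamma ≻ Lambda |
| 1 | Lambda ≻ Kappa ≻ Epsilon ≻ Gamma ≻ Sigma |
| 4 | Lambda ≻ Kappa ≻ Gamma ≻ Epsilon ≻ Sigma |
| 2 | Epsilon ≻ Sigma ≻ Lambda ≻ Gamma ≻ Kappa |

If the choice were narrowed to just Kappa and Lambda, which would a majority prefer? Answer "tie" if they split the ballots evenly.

Ballots ranking Kappa above Lambda: 2 + 1 = 3.
Ballots ranking Lambda above Kappa: 14 − 3 = 11.
Lambda wins the head-to-head 11–3.

Lambda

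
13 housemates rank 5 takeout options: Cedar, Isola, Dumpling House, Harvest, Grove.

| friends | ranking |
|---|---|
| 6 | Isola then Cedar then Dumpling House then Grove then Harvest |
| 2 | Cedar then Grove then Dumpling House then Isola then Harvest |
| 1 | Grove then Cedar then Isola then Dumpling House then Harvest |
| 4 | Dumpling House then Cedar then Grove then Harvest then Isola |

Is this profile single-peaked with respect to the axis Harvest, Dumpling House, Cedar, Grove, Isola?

Axis positions: Harvest=1, Dumpling House=2, Cedar=3, Grove=4, Isola=5.
Ballot type 1: ranking walks positions 5-3-2-4-1; Cedar is ranked above Grove even though Grove lies between Cedar and the peak Isola on the axis — preferences dip and rise again. Not single-peaked.
Ballot type 2 (peak Cedar at position 3): ranking walks positions 3-4-2-5-1, expanding outward from the peak — single-peaked.
Ballot type 3 (peak Grove at position 4): ranking walks positions 4-3-5-2-1, expanding outward from the peak — single-peaked.
Ballot type 4 (peak Dumpling House at position 2): ranking walks positions 2-3-4-1-5, expanding outward from the peak — single-peaked.
Ballot type 1 violates single-peakedness, so the profile is not single-peaked on this axis.

no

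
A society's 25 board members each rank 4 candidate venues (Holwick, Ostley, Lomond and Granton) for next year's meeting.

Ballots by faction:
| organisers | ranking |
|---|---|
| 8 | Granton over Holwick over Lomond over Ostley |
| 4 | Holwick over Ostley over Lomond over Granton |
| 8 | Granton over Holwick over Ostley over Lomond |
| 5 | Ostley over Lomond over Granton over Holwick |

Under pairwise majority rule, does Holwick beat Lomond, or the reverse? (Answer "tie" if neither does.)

Ballots ranking Holwick above Lomond: 8 + 4 + 8 = 20.
Ballots ranking Lomond above Holwick: 25 − 20 = 5.
Holwick wins the head-to-head 20–5.

Holwick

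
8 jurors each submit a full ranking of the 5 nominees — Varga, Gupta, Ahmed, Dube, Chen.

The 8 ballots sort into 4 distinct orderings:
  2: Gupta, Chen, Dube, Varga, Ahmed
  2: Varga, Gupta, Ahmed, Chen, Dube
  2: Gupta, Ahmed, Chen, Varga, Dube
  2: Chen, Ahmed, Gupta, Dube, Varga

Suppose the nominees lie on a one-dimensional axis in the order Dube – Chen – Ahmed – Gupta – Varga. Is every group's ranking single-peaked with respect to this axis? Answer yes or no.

Axis positions: Dube=1, Chen=2, Ahmed=3, Gupta=4, Varga=5.
Group 1: ranking walks positions 4-2-1-5-3; Chen is ranked above Ahmed even though Ahmed lies between Chen and the peak Gupta on the axis — preferences dip and rise again. Not single-peaked.
Group 2 (peak Varga at position 5): ranking walks positions 5-4-3-2-1, expanding outward from the peak — single-peaked.
Group 3 (peak Gupta at position 4): ranking walks positions 4-3-2-5-1, expanding outward from the peak — single-peaked.
Group 4 (peak Chen at position 2): ranking walks positions 2-3-4-1-5, expanding outward from the peak — single-peaked.
Group 1 violates single-peakedness, so the profile is not single-peaked on this axis.

no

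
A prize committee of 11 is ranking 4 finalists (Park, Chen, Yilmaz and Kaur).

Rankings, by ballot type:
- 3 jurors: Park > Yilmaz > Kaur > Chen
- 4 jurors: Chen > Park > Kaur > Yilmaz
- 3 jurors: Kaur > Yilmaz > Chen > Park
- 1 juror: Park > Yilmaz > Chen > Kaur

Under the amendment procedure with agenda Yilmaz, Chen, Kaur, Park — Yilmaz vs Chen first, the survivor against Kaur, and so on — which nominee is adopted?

Park

Round 1: Yilmaz vs Chen — 7–4, Yilmaz advances.
Round 2: Yilmaz vs Kaur — 4–7, Kaur advances.
Round 3: Kaur vs Park — 3–8, Park advances.
Park survives the agenda.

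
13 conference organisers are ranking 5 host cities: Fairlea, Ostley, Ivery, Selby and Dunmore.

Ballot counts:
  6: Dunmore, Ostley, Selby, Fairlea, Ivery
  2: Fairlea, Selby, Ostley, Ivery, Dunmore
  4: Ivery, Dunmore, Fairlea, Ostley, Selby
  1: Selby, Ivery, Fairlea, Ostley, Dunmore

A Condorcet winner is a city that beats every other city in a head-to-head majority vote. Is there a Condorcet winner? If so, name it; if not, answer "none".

Pairwise majorities:
Fairlea vs Ostley: Fairlea, 7–6.
Fairlea–Ivery: Fairlea 8–5.
Fairlea vs Selby: Selby wins 7–6.
Fairlea vs Dunmore: 3 to 10, Dunmore.
Ostley vs Ivery: Ostley wins 8–5.
Ostley vs Selby: Ostley is ranked higher on 6+4 = 10 ballots, Selby on 3. Ostley wins 10–3.
Ostley–Dunmore: Dunmore 10–3.
Ivery vs Selby: Ivery preferred on 4 ballots; Selby wins 9–4.
Ivery vs Dunmore: Ivery is ranked higher on 2+4+1 = 7 ballots, Dunmore on 6. Ivery wins 7–6.
Selby vs Dunmore: Dunmore, 10–3.
Each city drops at least one matchup (Fairlea loses to Selby; Ostley loses to Fairlea; Ivery loses to Fairlea; Selby loses to Ostley; Dunmore loses to Ivery); the cycle Fairlea > Ostley > Selby > Fairlea rules out a Condorcet winner.

none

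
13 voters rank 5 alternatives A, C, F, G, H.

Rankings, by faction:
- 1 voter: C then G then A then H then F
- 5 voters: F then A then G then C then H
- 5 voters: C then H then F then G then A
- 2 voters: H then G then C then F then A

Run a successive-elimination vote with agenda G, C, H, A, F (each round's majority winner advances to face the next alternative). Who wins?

Round 1: G vs C — 7–6, G advances.
Round 2: G vs H — 6–7, H advances.
Round 3: H vs A — 7–6, H advances.
Round 4: H vs F — 8–5, H advances.
The agenda winner is H.

H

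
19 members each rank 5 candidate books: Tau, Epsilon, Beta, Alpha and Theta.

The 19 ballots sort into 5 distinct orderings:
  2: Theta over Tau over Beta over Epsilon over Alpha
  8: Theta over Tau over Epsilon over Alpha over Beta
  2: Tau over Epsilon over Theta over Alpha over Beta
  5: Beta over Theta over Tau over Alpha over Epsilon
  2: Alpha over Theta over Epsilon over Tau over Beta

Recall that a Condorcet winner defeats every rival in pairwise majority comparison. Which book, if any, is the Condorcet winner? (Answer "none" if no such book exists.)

Theta

Pairwise majorities:
Tau vs Epsilon: Tau, 17–2.
Tau vs Beta: Tau wins 14–5.
Tau vs Alpha: Tau, 17–2.
Tau–Theta: Theta 17–2.
Epsilon vs Beta: Epsilon, 12–7.
Epsilon vs Alpha: Epsilon wins 12–7.
Epsilon vs Theta: Theta wins 17–2.
Beta–Alpha: Alpha 12–7.
Beta–Theta: Theta 14–5.
Alpha vs Theta: Theta wins 17–2.
Theta defeats every rival head-to-head and is the Condorcet winner.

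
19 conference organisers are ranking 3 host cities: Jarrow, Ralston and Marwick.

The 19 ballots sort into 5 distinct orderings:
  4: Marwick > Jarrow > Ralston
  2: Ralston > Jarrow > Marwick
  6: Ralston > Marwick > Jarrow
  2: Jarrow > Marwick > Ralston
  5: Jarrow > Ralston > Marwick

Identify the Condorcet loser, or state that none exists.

none

Pairwise majorities:
Jarrow vs Ralston: Jarrow, 11–8.
Jarrow–Marwick: Marwick 10–9.
Ralston vs Marwick: Ralston is ranked higher on 2+6+5 = 13 ballots, Marwick on 6. Ralston wins 13–6.
Each city has at least one pairwise win (Jarrow beats Ralston; Ralston beats Marwick; Marwick beats Jarrow) — no Condorcet loser.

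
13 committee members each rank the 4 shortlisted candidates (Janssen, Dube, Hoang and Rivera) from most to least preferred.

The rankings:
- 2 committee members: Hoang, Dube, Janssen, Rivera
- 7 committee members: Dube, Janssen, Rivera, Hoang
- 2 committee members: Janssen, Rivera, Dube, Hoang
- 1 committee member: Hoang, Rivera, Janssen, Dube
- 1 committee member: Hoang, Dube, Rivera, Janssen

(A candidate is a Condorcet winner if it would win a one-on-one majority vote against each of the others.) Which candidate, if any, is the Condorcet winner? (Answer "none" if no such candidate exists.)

Check each pair by majority over 13 ballots:
Janssen–Dube: Dube 10–3.
Janssen vs Hoang: Janssen wins 9–4.
Janssen vs Rivera: Janssen wins 11–2.
Dube–Hoang: Dube 9–4.
Dube vs Rivera: Dube wins 10–3.
Hoang vs Rivera: Rivera wins 9–4.
Dube beats each of Janssen, Hoang, Rivera — Dube is the Condorcet winner.

Dube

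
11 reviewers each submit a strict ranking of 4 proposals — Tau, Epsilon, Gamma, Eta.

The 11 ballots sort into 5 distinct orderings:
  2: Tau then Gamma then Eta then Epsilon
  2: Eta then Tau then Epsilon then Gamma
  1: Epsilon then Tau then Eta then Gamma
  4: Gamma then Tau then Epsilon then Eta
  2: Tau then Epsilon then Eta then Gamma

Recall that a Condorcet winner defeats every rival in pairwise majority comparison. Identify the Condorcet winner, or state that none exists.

Tau

Pairwise majorities:
Tau vs Epsilon: 10 to 1, Tau.
Tau vs Gamma: 7 to 4, Tau.
Tau vs Eta: Tau wins 9–2.
Epsilon vs Gamma: Gamma wins 6–5.
Epsilon vs Eta: 7 to 4, Epsilon.
Gamma vs Eta: Gamma, 6–5.
Tau beats each of Epsilon, Gamma, Eta — Tau is the Condorcet winner.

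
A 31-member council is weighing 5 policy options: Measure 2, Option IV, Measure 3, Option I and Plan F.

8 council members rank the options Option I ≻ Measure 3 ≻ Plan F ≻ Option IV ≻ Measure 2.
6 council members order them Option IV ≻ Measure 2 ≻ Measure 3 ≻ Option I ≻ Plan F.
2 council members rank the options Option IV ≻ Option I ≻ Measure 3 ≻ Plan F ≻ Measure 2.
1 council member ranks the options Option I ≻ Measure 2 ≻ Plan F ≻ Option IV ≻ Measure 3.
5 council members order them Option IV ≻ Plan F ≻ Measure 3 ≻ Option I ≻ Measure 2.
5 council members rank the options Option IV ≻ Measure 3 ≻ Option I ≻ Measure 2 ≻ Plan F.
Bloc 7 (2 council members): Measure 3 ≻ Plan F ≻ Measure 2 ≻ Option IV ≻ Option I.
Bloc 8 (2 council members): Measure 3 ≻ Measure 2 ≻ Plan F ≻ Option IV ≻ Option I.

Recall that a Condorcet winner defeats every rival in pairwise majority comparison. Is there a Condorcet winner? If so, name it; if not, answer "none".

Check each pair by majority over 31 ballots:
Measure 2 vs Option IV: 1+2+2 = 5 for Measure 2, 26 for Option IV — Option IV by 26–5.
Measure 2 vs Measure 3: 7 to 24, Measure 3.
Measure 2 vs Option I: Measure 2 preferred on 6+2+2 = 10 ballots; Option I wins 21–10.
Measure 2 vs Plan F: Measure 2 is ranked higher on 6+1+5+2 = 14 ballots, Plan F on 17. Plan F wins 17–14.
Option IV vs Measure 3: 6+2+1+5+5 = 19 for Option IV, 12 for Measure 3 — Option IV by 19–12.
Option IV vs Option I: Option IV preferred on 6+2+5+5+2+2 = 22 ballots; Option IV wins 22–9.
Option IV vs Plan F: Option IV preferred on 6+2+5+5 = 18 ballots; Option IV wins 18–13.
Measure 3 vs Option I: Measure 3 preferred on 6+5+5+2+2 = 20 ballots; Measure 3 wins 20–11.
Measure 3 vs Plan F: Measure 3 is ranked higher on 8+6+2+5+2+2 = 25 ballots, Plan F on 6. Measure 3 wins 25–6.
Option I vs Plan F: 8+6+2+1+5 = 22 for Option I, 9 for Plan F — Option I by 22–9.
Option IV wins every pairwise contest, so Option IV is the Condorcet winner.

Option IV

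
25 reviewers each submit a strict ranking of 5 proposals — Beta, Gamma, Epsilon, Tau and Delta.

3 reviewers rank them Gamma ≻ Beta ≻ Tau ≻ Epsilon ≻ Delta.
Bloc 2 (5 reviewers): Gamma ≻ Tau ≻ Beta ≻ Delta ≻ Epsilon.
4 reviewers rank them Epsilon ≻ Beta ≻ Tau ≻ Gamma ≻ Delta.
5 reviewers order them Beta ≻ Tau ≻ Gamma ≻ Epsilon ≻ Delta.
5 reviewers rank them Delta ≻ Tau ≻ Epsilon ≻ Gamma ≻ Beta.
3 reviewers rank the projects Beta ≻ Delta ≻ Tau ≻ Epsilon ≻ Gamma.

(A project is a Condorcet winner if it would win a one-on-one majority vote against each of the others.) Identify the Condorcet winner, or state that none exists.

Head-to-head results (25 reviewers):
Beta–Gamma: Gamma 13–12.
Beta vs Epsilon: Beta, 16–9.
Beta–Tau: Beta 15–10.
Beta–Delta: Beta 20–5.
Gamma vs Epsilon: Gamma wins 13–12.
Gamma vs Tau: Tau, 17–8.
Gamma vs Delta: Gamma wins 17–8.
Epsilon–Tau: Tau 21–4.
Epsilon vs Delta: Delta, 13–12.
Tau vs Delta: Tau wins 17–8.
No project is unbeaten: Beta loses to Gamma; Gamma loses to Tau; Epsilon loses to Beta; Tau loses to Beta; Delta loses to Beta. In particular Beta beats Tau beats Gamma beats Beta is a majority cycle — no Condorcet winner exists.

none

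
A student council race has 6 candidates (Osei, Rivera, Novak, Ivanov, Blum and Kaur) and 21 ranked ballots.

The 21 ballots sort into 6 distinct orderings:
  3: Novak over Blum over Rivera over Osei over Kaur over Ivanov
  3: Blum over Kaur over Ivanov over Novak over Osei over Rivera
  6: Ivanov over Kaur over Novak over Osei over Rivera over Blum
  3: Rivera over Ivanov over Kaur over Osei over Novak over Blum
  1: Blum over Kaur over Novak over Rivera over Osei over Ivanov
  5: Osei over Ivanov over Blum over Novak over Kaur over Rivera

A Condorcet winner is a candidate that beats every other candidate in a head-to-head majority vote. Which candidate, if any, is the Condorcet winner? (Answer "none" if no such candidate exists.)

Check each pair by majority over 21 ballots:
Osei vs Rivera: Osei wins 14–7.
Osei vs Novak: 3+5 = 8 for Osei, 13 for Novak — Novak by 13–8.
Osei vs Ivanov: Osei preferred on 3+1+5 = 9 ballots; Ivanov wins 12–9.
Osei vs Blum: Osei, 14–7.
Osei vs Kaur: Kaur, 13–8.
Rivera vs Novak: Rivera is ranked higher on 3 ballots, Novak on 18. Novak wins 18–3.
Rivera vs Ivanov: Rivera preferred on 3+3+1 = 7 ballots; Ivanov wins 14–7.
Rivera vs Blum: 6+3 = 9 for Rivera, 12 for Blum — Blum by 12–9.
Rivera vs Kaur: 3+3 = 6 for Rivera, 15 for Kaur — Kaur by 15–6.
Novak vs Ivanov: Ivanov, 17–4.
Novak vs Blum: Novak is ranked higher on 3+6+3 = 12 ballots, Blum on 9. Novak wins 12–9.
Novak vs Kaur: Novak is ranked higher on 3+5 = 8 ballots, Kaur on 13. Kaur wins 13–8.
Ivanov–Blum: Ivanov 14–7.
Ivanov vs Kaur: Ivanov wins 14–7.
Blum vs Kaur: Blum preferred on 3+3+1+5 = 12 ballots; Blum wins 12–9.
Ivanov beats each of Osei, Rivera, Novak, Blum, Kaur — Ivanov is the Condorcet winner.

Ivanov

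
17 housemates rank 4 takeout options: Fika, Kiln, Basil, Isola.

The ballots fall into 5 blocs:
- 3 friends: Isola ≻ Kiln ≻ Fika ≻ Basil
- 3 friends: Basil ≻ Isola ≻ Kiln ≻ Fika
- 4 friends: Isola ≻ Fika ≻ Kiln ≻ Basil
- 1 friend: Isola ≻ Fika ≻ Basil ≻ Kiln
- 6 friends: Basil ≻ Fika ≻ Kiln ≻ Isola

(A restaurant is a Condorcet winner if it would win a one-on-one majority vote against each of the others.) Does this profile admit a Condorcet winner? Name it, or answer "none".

Basil

Check each pair by majority over 17 ballots:
Fika vs Kiln: Fika, 11–6.
Fika vs Basil: 3+4+1 = 8 for Fika, 9 for Basil — Basil by 9–8.
Fika vs Isola: 6 to 11, Isola.
Kiln vs Basil: 3+4 = 7 for Kiln, 10 for Basil — Basil by 10–7.
Kiln vs Isola: 6 to 11, Isola.
Basil vs Isola: 9 to 8, Basil.
Basil wins every pairwise contest, so Basil is the Condorcet winner.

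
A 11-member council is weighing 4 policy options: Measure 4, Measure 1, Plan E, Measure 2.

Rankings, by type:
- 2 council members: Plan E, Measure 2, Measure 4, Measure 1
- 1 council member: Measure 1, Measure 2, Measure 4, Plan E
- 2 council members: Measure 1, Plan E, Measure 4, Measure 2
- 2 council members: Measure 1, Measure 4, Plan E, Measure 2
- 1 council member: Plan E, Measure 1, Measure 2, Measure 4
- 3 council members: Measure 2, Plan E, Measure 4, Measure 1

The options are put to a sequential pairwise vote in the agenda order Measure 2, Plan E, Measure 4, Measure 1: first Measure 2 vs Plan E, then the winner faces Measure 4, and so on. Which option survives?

Plan E

Round 1: Measure 2 vs Plan E — 4–7, Plan E advances.
Round 2: Plan E vs Measure 4 — 8–3, Plan E advances.
Round 3: Plan E vs Measure 1 — 6–5, Plan E advances.
The agenda winner is Plan E.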